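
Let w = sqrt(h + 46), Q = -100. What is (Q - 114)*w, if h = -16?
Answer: -214*sqrt(30) ≈ -1172.1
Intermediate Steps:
w = sqrt(30) (w = sqrt(-16 + 46) = sqrt(30) ≈ 5.4772)
(Q - 114)*w = (-100 - 114)*sqrt(30) = -214*sqrt(30)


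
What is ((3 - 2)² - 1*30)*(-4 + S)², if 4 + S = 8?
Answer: 0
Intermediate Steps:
S = 4 (S = -4 + 8 = 4)
((3 - 2)² - 1*30)*(-4 + S)² = ((3 - 2)² - 1*30)*(-4 + 4)² = (1² - 30)*0² = (1 - 30)*0 = -29*0 = 0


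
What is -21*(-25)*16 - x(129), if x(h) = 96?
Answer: 8304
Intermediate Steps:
-21*(-25)*16 - x(129) = -21*(-25)*16 - 1*96 = 525*16 - 96 = 8400 - 96 = 8304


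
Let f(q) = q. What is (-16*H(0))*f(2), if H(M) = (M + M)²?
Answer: 0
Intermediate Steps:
H(M) = 4*M² (H(M) = (2*M)² = 4*M²)
(-16*H(0))*f(2) = -64*0²*2 = -64*0*2 = -16*0*2 = 0*2 = 0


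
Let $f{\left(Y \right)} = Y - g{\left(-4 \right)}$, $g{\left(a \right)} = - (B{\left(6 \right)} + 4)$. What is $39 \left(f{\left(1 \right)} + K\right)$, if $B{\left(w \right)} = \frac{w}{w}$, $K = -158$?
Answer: $-5928$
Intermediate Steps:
$B{\left(w \right)} = 1$
$g{\left(a \right)} = -5$ ($g{\left(a \right)} = - (1 + 4) = \left(-1\right) 5 = -5$)
$f{\left(Y \right)} = 5 + Y$ ($f{\left(Y \right)} = Y - -5 = Y + 5 = 5 + Y$)
$39 \left(f{\left(1 \right)} + K\right) = 39 \left(\left(5 + 1\right) - 158\right) = 39 \left(6 - 158\right) = 39 \left(-152\right) = -5928$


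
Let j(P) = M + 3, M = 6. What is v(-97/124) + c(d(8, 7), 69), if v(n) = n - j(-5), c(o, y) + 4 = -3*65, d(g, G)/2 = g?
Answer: -25889/124 ≈ -208.78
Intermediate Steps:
d(g, G) = 2*g
c(o, y) = -199 (c(o, y) = -4 - 3*65 = -4 - 195 = -199)
j(P) = 9 (j(P) = 6 + 3 = 9)
v(n) = -9 + n (v(n) = n - 1*9 = n - 9 = -9 + n)
v(-97/124) + c(d(8, 7), 69) = (-9 - 97/124) - 199 = -1213/124 - 199 = -25889/124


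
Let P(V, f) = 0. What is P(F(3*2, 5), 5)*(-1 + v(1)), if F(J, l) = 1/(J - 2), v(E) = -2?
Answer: 0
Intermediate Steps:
F(J, l) = 1/(-2 + J)
P(F(3*2, 5), 5)*(-1 + v(1)) = 0*(-1 - 2) = 0*(-3) = 0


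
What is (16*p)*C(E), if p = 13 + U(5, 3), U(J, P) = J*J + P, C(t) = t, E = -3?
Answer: -1968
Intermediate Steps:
U(J, P) = P + J**2 (U(J, P) = J**2 + P = P + J**2)
p = 41 (p = 13 + (3 + 5**2) = 13 + (3 + 25) = 13 + 28 = 41)
(16*p)*C(E) = (16*41)*(-3) = 656*(-3) = -1968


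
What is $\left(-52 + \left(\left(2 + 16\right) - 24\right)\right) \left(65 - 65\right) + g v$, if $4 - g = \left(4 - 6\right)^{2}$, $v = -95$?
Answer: $0$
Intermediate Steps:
$g = 0$ ($g = 4 - \left(4 - 6\right)^{2} = 4 - \left(-2\right)^{2} = 4 - 4 = 0$)
$\left(-52 + \left(\left(2 + 16\right) - 24\right)\right) \left(65 - 65\right) + g v = \left(-52 + \left(\left(2 + 16\right) - 24\right)\right) \left(65 - 65\right) + 0 \left(-95\right) = \left(-52 + \left(18 - 24\right)\right) 0 + 0 = \left(-52 - 6\right) 0 + 0 = \left(-58\right) 0 + 0 = 0 + 0 = 0$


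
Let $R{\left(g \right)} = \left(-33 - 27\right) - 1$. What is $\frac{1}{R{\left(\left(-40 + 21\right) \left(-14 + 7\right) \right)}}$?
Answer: $- \frac{1}{61} \approx -0.016393$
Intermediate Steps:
$R{\left(g \right)} = -61$ ($R{\left(g \right)} = -60 - 1 = -61$)
$\frac{1}{R{\left(\left(-40 + 21\right) \left(-14 + 7\right) \right)}} = \frac{1}{-61} = - \frac{1}{61}$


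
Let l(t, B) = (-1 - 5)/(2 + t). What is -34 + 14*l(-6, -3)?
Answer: -13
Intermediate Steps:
l(t, B) = -6/(2 + t)
-34 + 14*l(-6, -3) = -34 + 14*(-6/(2 - 6)) = -34 + 14*(-6/(-4)) = -34 + 14*(-6*(-¼)) = -34 + 14*(3/2) = -34 + 21 = -13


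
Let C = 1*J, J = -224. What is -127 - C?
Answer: 97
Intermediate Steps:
C = -224 (C = 1*(-224) = -224)
-127 - C = -127 - 1*(-224) = -127 + 224 = 97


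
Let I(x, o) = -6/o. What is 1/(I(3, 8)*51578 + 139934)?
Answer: 2/202501 ≈ 9.8765e-6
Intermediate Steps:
1/(I(3, 8)*51578 + 139934) = 1/(-6/8*51578 + 139934) = 1/(-6*⅛*51578 + 139934) = 1/(-¾*51578 + 139934) = 1/(-77367/2 + 139934) = 1/(202501/2) = 2/202501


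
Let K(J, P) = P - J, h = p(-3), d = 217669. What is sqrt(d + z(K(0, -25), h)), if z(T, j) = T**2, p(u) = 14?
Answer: sqrt(218294) ≈ 467.22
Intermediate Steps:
h = 14
sqrt(d + z(K(0, -25), h)) = sqrt(217669 + (-25 - 1*0)**2) = sqrt(217669 + (-25 + 0)**2) = sqrt(217669 + (-25)**2) = sqrt(217669 + 625) = sqrt(218294)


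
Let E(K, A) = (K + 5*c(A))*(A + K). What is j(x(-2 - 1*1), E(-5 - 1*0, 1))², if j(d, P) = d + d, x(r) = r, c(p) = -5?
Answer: 36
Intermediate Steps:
E(K, A) = (-25 + K)*(A + K) (E(K, A) = (K + 5*(-5))*(A + K) = (K - 25)*(A + K) = (-25 + K)*(A + K))
j(d, P) = 2*d
j(x(-2 - 1*1), E(-5 - 1*0, 1))² = (2*(-2 - 1*1))² = (2*(-2 - 1))² = (2*(-3))² = (-6)² = 36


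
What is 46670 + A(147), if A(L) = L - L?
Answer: 46670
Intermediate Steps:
A(L) = 0
46670 + A(147) = 46670 + 0 = 46670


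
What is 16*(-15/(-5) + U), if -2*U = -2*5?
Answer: 128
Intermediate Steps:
U = 5 (U = -(-1)*5 = -½*(-10) = 5)
16*(-15/(-5) + U) = 16*(-15/(-5) + 5) = 16*(-15*(-⅕) + 5) = 16*(3 + 5) = 16*8 = 128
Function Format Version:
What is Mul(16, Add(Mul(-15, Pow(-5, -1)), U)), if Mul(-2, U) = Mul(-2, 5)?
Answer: 128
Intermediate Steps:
U = 5 (U = Mul(Rational(-1, 2), Mul(-2, 5)) = Mul(Rational(-1, 2), -10) = 5)
Mul(16, Add(Mul(-15, Pow(-5, -1)), U)) = Mul(16, Add(Mul(-15, Pow(-5, -1)), 5)) = Mul(16, Add(Mul(-15, Rational(-1, 5)), 5)) = Mul(16, Add(3, 5)) = Mul(16, 8) = 128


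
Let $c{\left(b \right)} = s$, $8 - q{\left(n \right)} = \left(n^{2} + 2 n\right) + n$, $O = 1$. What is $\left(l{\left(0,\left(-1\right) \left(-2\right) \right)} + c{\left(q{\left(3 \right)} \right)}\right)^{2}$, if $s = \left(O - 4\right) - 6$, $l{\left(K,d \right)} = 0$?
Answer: $81$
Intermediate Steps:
$q{\left(n \right)} = 8 - n^{2} - 3 n$ ($q{\left(n \right)} = 8 - \left(\left(n^{2} + 2 n\right) + n\right) = 8 - \left(n^{2} + 3 n\right) = 8 - n^{2} - 3 n$)
$s = -9$ ($s = \left(1 - 4\right) - 6 = -3 - 6 = -9$)
$c{\left(b \right)} = -9$
$\left(l{\left(0,\left(-1\right) \left(-2\right) \right)} + c{\left(q{\left(3 \right)} \right)}\right)^{2} = \left(0 - 9\right)^{2} = \left(-9\right)^{2} = 81$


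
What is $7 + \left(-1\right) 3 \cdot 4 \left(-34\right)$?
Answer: $415$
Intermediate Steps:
$7 + \left(-1\right) 3 \cdot 4 \left(-34\right) = 7 + \left(-3\right) 4 \left(-34\right) = 7 - -408 = 7 + 408 = 415$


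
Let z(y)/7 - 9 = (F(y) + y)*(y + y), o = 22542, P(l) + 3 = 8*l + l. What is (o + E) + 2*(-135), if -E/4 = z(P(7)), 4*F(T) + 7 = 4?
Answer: -177060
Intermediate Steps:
P(l) = -3 + 9*l (P(l) = -3 + (8*l + l) = -3 + 9*l)
F(T) = -¾ (F(T) = -7/4 + (¼)*4 = -7/4 + 1 = -¾)
z(y) = 63 + 14*y*(-¾ + y) (z(y) = 63 + 7*((-¾ + y)*(y + y)) = 63 + 7*((-¾ + y)*(2*y)) = 63 + 7*(2*y*(-¾ + y)) = 63 + 14*y*(-¾ + y))
E = -199332 (E = -4*(63 + 14*(-3 + 9*7)² - 21*(-3 + 9*7)/2) = -4*(63 + 14*(-3 + 63)² - 21*(-3 + 63)/2) = -4*(63 + 14*60² - 21/2*60) = -4*(63 + 14*3600 - 630) = -4*(63 + 50400 - 630) = -4*49833 = -199332)
(o + E) + 2*(-135) = (22542 - 199332) + 2*(-135) = -176790 - 270 = -177060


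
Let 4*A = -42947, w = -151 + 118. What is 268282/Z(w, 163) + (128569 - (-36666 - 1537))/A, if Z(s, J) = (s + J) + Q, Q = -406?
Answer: -5853011671/5926686 ≈ -987.57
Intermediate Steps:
w = -33
A = -42947/4 (A = (¼)*(-42947) = -42947/4 ≈ -10737.)
Z(s, J) = -406 + J + s (Z(s, J) = (s + J) - 406 = (J + s) - 406 = -406 + J + s)
268282/Z(w, 163) + (128569 - (-36666 - 1537))/A = 268282/(-406 + 163 - 33) + (128569 - (-36666 - 1537))/(-42947/4) = 268282/(-276) + (128569 - 1*(-38203))*(-4/42947) = 268282*(-1/276) + (128569 + 38203)*(-4/42947) = -134141/138 + 166772*(-4/42947) = -134141/138 - 667088/42947 = -5853011671/5926686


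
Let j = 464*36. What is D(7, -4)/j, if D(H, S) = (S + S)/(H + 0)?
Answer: -1/14616 ≈ -6.8418e-5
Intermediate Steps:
D(H, S) = 2*S/H (D(H, S) = (2*S)/H = 2*S/H)
j = 16704
D(7, -4)/j = (2*(-4)/7)/16704 = (2*(-4)*(⅐))*(1/16704) = -8/7*1/16704 = -1/14616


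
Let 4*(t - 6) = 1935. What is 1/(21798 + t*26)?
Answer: 2/69063 ≈ 2.8959e-5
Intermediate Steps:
t = 1959/4 (t = 6 + (1/4)*1935 = 6 + 1935/4 = 1959/4 ≈ 489.75)
1/(21798 + t*26) = 1/(21798 + (1959/4)*26) = 1/(21798 + 25467/2) = 1/(69063/2) = 2/69063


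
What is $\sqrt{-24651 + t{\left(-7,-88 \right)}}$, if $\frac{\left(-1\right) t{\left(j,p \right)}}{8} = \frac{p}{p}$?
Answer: $i \sqrt{24659} \approx 157.03 i$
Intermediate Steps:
$t{\left(j,p \right)} = -8$ ($t{\left(j,p \right)} = - 8 \frac{p}{p} = \left(-8\right) 1 = -8$)
$\sqrt{-24651 + t{\left(-7,-88 \right)}} = \sqrt{-24651 - 8} = \sqrt{-24659} = i \sqrt{24659}$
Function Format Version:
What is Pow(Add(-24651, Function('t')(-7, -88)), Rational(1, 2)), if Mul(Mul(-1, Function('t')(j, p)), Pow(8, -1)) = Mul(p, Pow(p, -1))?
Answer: Mul(I, Pow(24659, Rational(1, 2))) ≈ Mul(157.03, I)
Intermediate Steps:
Function('t')(j, p) = -8 (Function('t')(j, p) = Mul(-8, Mul(p, Pow(p, -1))) = Mul(-8, 1) = -8)
Pow(Add(-24651, Function('t')(-7, -88)), Rational(1, 2)) = Pow(Add(-24651, -8), Rational(1, 2)) = Pow(-24659, Rational(1, 2)) = Mul(I, Pow(24659, Rational(1, 2)))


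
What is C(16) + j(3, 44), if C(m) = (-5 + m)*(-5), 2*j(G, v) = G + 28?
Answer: -79/2 ≈ -39.500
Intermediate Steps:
j(G, v) = 14 + G/2 (j(G, v) = (G + 28)/2 = (28 + G)/2 = 14 + G/2)
C(m) = 25 - 5*m
C(16) + j(3, 44) = (25 - 5*16) + (14 + (½)*3) = (25 - 80) + (14 + 3/2) = -55 + 31/2 = -79/2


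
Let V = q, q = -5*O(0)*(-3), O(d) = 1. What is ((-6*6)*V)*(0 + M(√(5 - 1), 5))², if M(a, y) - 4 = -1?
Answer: -4860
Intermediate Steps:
M(a, y) = 3 (M(a, y) = 4 - 1 = 3)
q = 15 (q = -5*1*(-3) = -5*(-3) = 15)
V = 15
((-6*6)*V)*(0 + M(√(5 - 1), 5))² = (-6*6*15)*(0 + 3)² = -36*15*3² = -540*9 = -4860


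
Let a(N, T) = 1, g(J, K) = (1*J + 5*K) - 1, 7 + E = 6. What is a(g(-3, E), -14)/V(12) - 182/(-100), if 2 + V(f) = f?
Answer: 48/25 ≈ 1.9200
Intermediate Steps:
E = -1 (E = -7 + 6 = -1)
g(J, K) = -1 + J + 5*K (g(J, K) = (J + 5*K) - 1 = -1 + J + 5*K)
V(f) = -2 + f
a(g(-3, E), -14)/V(12) - 182/(-100) = 1/(-2 + 12) - 182/(-100) = 1/10 - 182*(-1/100) = 1*(⅒) + 91/50 = ⅒ + 91/50 = 48/25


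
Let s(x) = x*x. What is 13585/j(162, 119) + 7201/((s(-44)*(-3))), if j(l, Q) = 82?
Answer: 39155599/238128 ≈ 164.43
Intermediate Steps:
s(x) = x²
13585/j(162, 119) + 7201/((s(-44)*(-3))) = 13585/82 + 7201/(((-44)²*(-3))) = 13585*(1/82) + 7201/((1936*(-3))) = 13585/82 + 7201/(-5808) = 13585/82 + 7201*(-1/5808) = 13585/82 - 7201/5808 = 39155599/238128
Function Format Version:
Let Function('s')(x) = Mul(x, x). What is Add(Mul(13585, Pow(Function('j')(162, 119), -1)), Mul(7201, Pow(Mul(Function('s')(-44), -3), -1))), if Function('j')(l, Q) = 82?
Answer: Rational(39155599, 238128) ≈ 164.43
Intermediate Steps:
Function('s')(x) = Pow(x, 2)
Add(Mul(13585, Pow(Function('j')(162, 119), -1)), Mul(7201, Pow(Mul(Function('s')(-44), -3), -1))) = Add(Mul(13585, Pow(82, -1)), Mul(7201, Pow(Mul(Pow(-44, 2), -3), -1))) = Add(Mul(13585, Rational(1, 82)), Mul(7201, Pow(Mul(1936, -3), -1))) = Add(Rational(13585, 82), Mul(7201, Pow(-5808, -1))) = Add(Rational(13585, 82), Mul(7201, Rational(-1, 5808))) = Add(Rational(13585, 82), Rational(-7201, 5808)) = Rational(39155599, 238128)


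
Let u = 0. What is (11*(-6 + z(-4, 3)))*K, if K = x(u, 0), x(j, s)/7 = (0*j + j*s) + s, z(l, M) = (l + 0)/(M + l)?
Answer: 0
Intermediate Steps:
z(l, M) = l/(M + l)
x(j, s) = 7*s + 7*j*s (x(j, s) = 7*((0*j + j*s) + s) = 7*((0 + j*s) + s) = 7*(j*s + s) = 7*(s + j*s) = 7*s + 7*j*s)
K = 0 (K = 7*0*(1 + 0) = 7*0*1 = 0)
(11*(-6 + z(-4, 3)))*K = (11*(-6 - 4/(3 - 4)))*0 = (11*(-6 - 4/(-1)))*0 = (11*(-6 - 4*(-1)))*0 = (11*(-6 + 4))*0 = (11*(-2))*0 = -22*0 = 0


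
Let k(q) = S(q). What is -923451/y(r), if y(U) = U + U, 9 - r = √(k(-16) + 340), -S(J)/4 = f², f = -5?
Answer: 2770353/106 + 615634*√15/53 ≈ 71123.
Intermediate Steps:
S(J) = -100 (S(J) = -4*(-5)² = -4*25 = -100)
k(q) = -100
r = 9 - 4*√15 (r = 9 - √(-100 + 340) = 9 - √240 = 9 - 4*√15 ≈ -6.4919)
y(U) = 2*U
-923451/y(r) = -923451*1/(2*(9 - 4*√15)) = -923451/(18 - 8*√15)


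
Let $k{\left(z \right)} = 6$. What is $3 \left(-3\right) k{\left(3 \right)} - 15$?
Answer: $-69$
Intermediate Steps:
$3 \left(-3\right) k{\left(3 \right)} - 15 = 3 \left(-3\right) 6 - 15 = \left(-9\right) 6 - 15 = -54 - 15 = -69$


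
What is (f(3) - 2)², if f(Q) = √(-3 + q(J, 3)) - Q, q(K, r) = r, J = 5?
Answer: 25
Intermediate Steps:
f(Q) = -Q (f(Q) = √(-3 + 3) - Q = √0 - Q = 0 - Q = -Q)
(f(3) - 2)² = (-1*3 - 2)² = (-3 - 2)² = (-5)² = 25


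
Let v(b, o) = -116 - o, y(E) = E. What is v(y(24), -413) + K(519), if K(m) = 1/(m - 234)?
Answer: 84646/285 ≈ 297.00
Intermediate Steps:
K(m) = 1/(-234 + m)
v(y(24), -413) + K(519) = (-116 - 1*(-413)) + 1/(-234 + 519) = (-116 + 413) + 1/285 = 297 + 1/285 = 84646/285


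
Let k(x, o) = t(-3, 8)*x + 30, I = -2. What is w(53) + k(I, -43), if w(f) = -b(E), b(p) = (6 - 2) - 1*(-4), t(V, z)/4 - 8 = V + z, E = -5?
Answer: -82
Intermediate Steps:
t(V, z) = 32 + 4*V + 4*z (t(V, z) = 32 + 4*(V + z) = 32 + (4*V + 4*z) = 32 + 4*V + 4*z)
b(p) = 8 (b(p) = 4 + 4 = 8)
w(f) = -8 (w(f) = -1*8 = -8)
k(x, o) = 30 + 52*x (k(x, o) = (32 + 4*(-3) + 4*8)*x + 30 = (32 - 12 + 32)*x + 30 = 52*x + 30 = 30 + 52*x)
w(53) + k(I, -43) = -8 + (30 + 52*(-2)) = -8 + (30 - 104) = -8 - 74 = -82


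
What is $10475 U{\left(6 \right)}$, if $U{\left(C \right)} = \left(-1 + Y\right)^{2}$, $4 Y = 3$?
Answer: $\frac{10475}{16} \approx 654.69$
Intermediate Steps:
$Y = \frac{3}{4}$ ($Y = \frac{1}{4} \cdot 3 = \frac{3}{4} \approx 0.75$)
$U{\left(C \right)} = \frac{1}{16}$ ($U{\left(C \right)} = \left(-1 + \frac{3}{4}\right)^{2} = \left(- \frac{1}{4}\right)^{2} = \frac{1}{16}$)
$10475 U{\left(6 \right)} = 10475 \cdot \frac{1}{16} = \frac{10475}{16}$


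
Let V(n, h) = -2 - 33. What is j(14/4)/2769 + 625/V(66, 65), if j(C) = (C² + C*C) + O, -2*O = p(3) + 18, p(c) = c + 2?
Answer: -26618/1491 ≈ -17.852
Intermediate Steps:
p(c) = 2 + c
O = -23/2 (O = -((2 + 3) + 18)/2 = -(5 + 18)/2 = -½*23 = -23/2 ≈ -11.500)
V(n, h) = -35
j(C) = -23/2 + 2*C² (j(C) = (C² + C*C) - 23/2 = (C² + C²) - 23/2 = 2*C² - 23/2 = -23/2 + 2*C²)
j(14/4)/2769 + 625/V(66, 65) = (-23/2 + 2*(14/4)²)/2769 + 625/(-35) = (-23/2 + 2*(14*(¼))²)*(1/2769) + 625*(-1/35) = (-23/2 + 2*(7/2)²)*(1/2769) - 125/7 = (-23/2 + 2*(49/4))*(1/2769) - 125/7 = (-23/2 + 49/2)*(1/2769) - 125/7 = 13*(1/2769) - 125/7 = 1/213 - 125/7 = -26618/1491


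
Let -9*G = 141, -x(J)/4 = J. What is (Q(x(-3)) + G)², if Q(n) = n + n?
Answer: 625/9 ≈ 69.444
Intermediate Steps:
x(J) = -4*J
Q(n) = 2*n
G = -47/3 (G = -⅑*141 = -47/3 ≈ -15.667)
(Q(x(-3)) + G)² = (2*(-4*(-3)) - 47/3)² = (2*12 - 47/3)² = (24 - 47/3)² = (25/3)² = 625/9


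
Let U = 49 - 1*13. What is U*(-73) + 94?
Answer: -2534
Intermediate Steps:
U = 36 (U = 49 - 13 = 36)
U*(-73) + 94 = 36*(-73) + 94 = -2628 + 94 = -2534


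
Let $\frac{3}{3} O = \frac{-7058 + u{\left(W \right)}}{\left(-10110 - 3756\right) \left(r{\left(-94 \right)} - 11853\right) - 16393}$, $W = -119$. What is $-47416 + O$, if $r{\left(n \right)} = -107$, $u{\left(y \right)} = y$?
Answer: $- \frac{7862566978449}{165820967} \approx -47416.0$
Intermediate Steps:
$O = - \frac{7177}{165820967}$ ($O = \frac{-7058 - 119}{\left(-10110 - 3756\right) \left(-107 - 11853\right) - 16393} = - \frac{7177}{\left(-13866\right) \left(-11960\right) - 16393} = - \frac{7177}{165837360 - 16393} = - \frac{7177}{165820967} \approx -4.3282 \cdot 10^{-5}$)
$-47416 + O = -47416 - \frac{7177}{165820967} = - \frac{7862566978449}{165820967}$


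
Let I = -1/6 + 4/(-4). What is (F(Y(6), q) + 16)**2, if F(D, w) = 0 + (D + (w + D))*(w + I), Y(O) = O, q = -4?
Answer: 5776/9 ≈ 641.78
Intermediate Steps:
I = -7/6 (I = -1*1/6 + 4*(-1/4) = -1/6 - 1 = -7/6 ≈ -1.1667)
F(D, w) = (-7/6 + w)*(w + 2*D) (F(D, w) = 0 + (D + (w + D))*(w - 7/6) = 0 + (D + (D + w))*(-7/6 + w) = 0 + (w + 2*D)*(-7/6 + w) = 0 + (-7/6 + w)*(w + 2*D) = (-7/6 + w)*(w + 2*D))
(F(Y(6), q) + 16)**2 = (((-4)**2 - 7/3*6 - 7/6*(-4) + 2*6*(-4)) + 16)**2 = ((16 - 14 + 14/3 - 48) + 16)**2 = (-124/3 + 16)**2 = (-76/3)**2 = 5776/9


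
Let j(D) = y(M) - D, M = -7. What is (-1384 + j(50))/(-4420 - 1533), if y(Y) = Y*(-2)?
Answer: 1420/5953 ≈ 0.23854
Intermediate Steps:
y(Y) = -2*Y
j(D) = 14 - D (j(D) = -2*(-7) - D = 14 - D)
(-1384 + j(50))/(-4420 - 1533) = (-1384 + (14 - 1*50))/(-4420 - 1533) = (-1384 + (14 - 50))/(-5953) = (-1384 - 36)*(-1/5953) = -1420*(-1/5953) = 1420/5953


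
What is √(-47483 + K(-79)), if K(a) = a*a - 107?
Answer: I*√41349 ≈ 203.34*I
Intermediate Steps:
K(a) = -107 + a² (K(a) = a² - 107 = -107 + a²)
√(-47483 + K(-79)) = √(-47483 + (-107 + (-79)²)) = √(-47483 + (-107 + 6241)) = √(-47483 + 6134) = √(-41349) = I*√41349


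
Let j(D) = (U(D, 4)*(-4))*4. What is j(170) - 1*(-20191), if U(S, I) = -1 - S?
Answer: 22927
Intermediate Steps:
j(D) = 16 + 16*D (j(D) = ((-1 - D)*(-4))*4 = (4 + 4*D)*4 = 16 + 16*D)
j(170) - 1*(-20191) = (16 + 16*170) - 1*(-20191) = (16 + 2720) + 20191 = 2736 + 20191 = 22927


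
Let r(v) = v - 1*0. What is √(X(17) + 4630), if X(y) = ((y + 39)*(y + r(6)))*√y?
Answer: √(4630 + 1288*√17) ≈ 99.702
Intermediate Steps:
r(v) = v (r(v) = v + 0 = v)
X(y) = √y*(6 + y)*(39 + y) (X(y) = ((y + 39)*(y + 6))*√y = ((39 + y)*(6 + y))*√y = ((6 + y)*(39 + y))*√y = √y*(6 + y)*(39 + y))
√(X(17) + 4630) = √(√17*(234 + 17² + 45*17) + 4630) = √(√17*(234 + 289 + 765) + 4630) = √(√17*1288 + 4630) = √(1288*√17 + 4630) = √(4630 + 1288*√17)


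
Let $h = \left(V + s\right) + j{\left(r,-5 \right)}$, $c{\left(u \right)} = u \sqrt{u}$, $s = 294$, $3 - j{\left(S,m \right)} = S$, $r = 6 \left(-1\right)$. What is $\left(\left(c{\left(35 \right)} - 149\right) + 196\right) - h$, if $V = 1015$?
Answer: $-1271 + 35 \sqrt{35} \approx -1063.9$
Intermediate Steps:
$r = -6$
$j{\left(S,m \right)} = 3 - S$
$c{\left(u \right)} = u^{\frac{3}{2}}$
$h = 1318$ ($h = \left(1015 + 294\right) + \left(3 - -6\right) = 1309 + \left(3 + 6\right) = 1309 + 9 = 1318$)
$\left(\left(c{\left(35 \right)} - 149\right) + 196\right) - h = \left(\left(35^{\frac{3}{2}} - 149\right) + 196\right) - 1318 = \left(\left(35 \sqrt{35} - 149\right) + 196\right) - 1318 = \left(\left(-149 + 35 \sqrt{35}\right) + 196\right) - 1318 = \left(47 + 35 \sqrt{35}\right) - 1318 = -1271 + 35 \sqrt{35}$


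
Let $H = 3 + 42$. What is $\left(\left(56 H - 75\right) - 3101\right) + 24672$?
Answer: $24016$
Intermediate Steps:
$H = 45$
$\left(\left(56 H - 75\right) - 3101\right) + 24672 = \left(\left(56 \cdot 45 - 75\right) - 3101\right) + 24672 = \left(\left(2520 - 75\right) - 3101\right) + 24672 = \left(2445 - 3101\right) + 24672 = -656 + 24672 = 24016$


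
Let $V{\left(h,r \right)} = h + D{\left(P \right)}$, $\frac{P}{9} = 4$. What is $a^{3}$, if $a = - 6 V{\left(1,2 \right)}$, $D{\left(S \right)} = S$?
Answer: $-10941048$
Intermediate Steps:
$P = 36$ ($P = 9 \cdot 4 = 36$)
$V{\left(h,r \right)} = 36 + h$ ($V{\left(h,r \right)} = h + 36 = 36 + h$)
$a = -222$ ($a = - 6 \left(36 + 1\right) = \left(-6\right) 37 = -222$)
$a^{3} = \left(-222\right)^{3} = -10941048$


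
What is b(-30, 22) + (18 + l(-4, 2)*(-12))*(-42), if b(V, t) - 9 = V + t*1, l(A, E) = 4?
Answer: 1261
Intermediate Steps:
b(V, t) = 9 + V + t (b(V, t) = 9 + (V + t*1) = 9 + (V + t) = 9 + V + t)
b(-30, 22) + (18 + l(-4, 2)*(-12))*(-42) = (9 - 30 + 22) + (18 + 4*(-12))*(-42) = 1 + (18 - 48)*(-42) = 1 - 30*(-42) = 1 + 1260 = 1261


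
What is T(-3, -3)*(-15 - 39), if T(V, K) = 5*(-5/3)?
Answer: 450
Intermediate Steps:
T(V, K) = -25/3 (T(V, K) = 5*(-5*1/3) = 5*(-5/3) = -25/3)
T(-3, -3)*(-15 - 39) = -25*(-15 - 39)/3 = -25/3*(-54) = 450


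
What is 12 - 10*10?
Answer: -88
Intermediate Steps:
12 - 10*10 = 12 - 100 = -88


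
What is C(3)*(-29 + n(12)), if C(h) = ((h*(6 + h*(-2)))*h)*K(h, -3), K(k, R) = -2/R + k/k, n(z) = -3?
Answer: 0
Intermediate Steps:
K(k, R) = 1 - 2/R (K(k, R) = -2/R + 1 = 1 - 2/R)
C(h) = 5*h²*(6 - 2*h)/3 (C(h) = ((h*(6 + h*(-2)))*h)*((-2 - 3)/(-3)) = ((h*(6 - 2*h))*h)*(-⅓*(-5)) = (h²*(6 - 2*h))*(5/3) = 5*h²*(6 - 2*h)/3)
C(3)*(-29 + n(12)) = ((10/3)*3²*(3 - 1*3))*(-29 - 3) = ((10/3)*9*(3 - 3))*(-32) = ((10/3)*9*0)*(-32) = 0*(-32) = 0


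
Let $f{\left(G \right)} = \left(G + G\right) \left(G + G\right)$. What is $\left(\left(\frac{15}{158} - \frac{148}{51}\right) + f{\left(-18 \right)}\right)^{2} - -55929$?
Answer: $\frac{112219387718557}{64931364} \approx 1.7283 \cdot 10^{6}$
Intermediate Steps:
$f{\left(G \right)} = 4 G^{2}$ ($f{\left(G \right)} = 2 G 2 G = 4 G^{2}$)
$\left(\left(\frac{15}{158} - \frac{148}{51}\right) + f{\left(-18 \right)}\right)^{2} - -55929 = \left(\left(\frac{15}{158} - \frac{148}{51}\right) + 4 \left(-18\right)^{2}\right)^{2} - -55929 = \left(\left(15 \cdot \frac{1}{158} - \frac{148}{51}\right) + 4 \cdot 324\right)^{2} + 55929 = \left(\left(\frac{15}{158} - \frac{148}{51}\right) + 1296\right)^{2} + 55929 = \left(- \frac{22619}{8058} + 1296\right)^{2} + 55929 = \left(\frac{10420549}{8058}\right)^{2} + 55929 = \frac{108587841461401}{64931364} + 55929 = \frac{112219387718557}{64931364}$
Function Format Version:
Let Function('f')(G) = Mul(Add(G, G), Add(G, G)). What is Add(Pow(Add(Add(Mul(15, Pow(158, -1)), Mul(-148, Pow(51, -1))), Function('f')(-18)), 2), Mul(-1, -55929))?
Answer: Rational(112219387718557, 64931364) ≈ 1.7283e+6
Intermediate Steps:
Function('f')(G) = Mul(4, Pow(G, 2)) (Function('f')(G) = Mul(Mul(2, G), Mul(2, G)) = Mul(4, Pow(G, 2)))
Add(Pow(Add(Add(Mul(15, Pow(158, -1)), Mul(-148, Pow(51, -1))), Function('f')(-18)), 2), Mul(-1, -55929)) = Add(Pow(Add(Add(Mul(15, Pow(158, -1)), Mul(-148, Pow(51, -1))), Mul(4, Pow(-18, 2))), 2), Mul(-1, -55929)) = Add(Pow(Add(Add(Mul(15, Rational(1, 158)), Mul(-148, Rational(1, 51))), Mul(4, 324)), 2), 55929) = Add(Pow(Add(Add(Rational(15, 158), Rational(-148, 51)), 1296), 2), 55929) = Add(Pow(Add(Rational(-22619, 8058), 1296), 2), 55929) = Add(Pow(Rational(10420549, 8058), 2), 55929) = Add(Rational(108587841461401, 64931364), 55929) = Rational(112219387718557, 64931364)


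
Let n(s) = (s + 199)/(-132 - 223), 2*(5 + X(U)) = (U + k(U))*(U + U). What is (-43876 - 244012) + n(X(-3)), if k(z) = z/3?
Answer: -102200446/355 ≈ -2.8789e+5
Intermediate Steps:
k(z) = z/3 (k(z) = z*(⅓) = z/3)
X(U) = -5 + 4*U²/3 (X(U) = -5 + ((U + U/3)*(U + U))/2 = -5 + ((4*U/3)*(2*U))/2 = -5 + (8*U²/3)/2 = -5 + 4*U²/3)
n(s) = -199/355 - s/355 (n(s) = (199 + s)/(-355) = (199 + s)*(-1/355) = -199/355 - s/355)
(-43876 - 244012) + n(X(-3)) = (-43876 - 244012) + (-199/355 - (-5 + (4/3)*(-3)²)/355) = -287888 + (-199/355 - (-5 + (4/3)*9)/355) = -287888 + (-199/355 - (-5 + 12)/355) = -287888 + (-199/355 - 1/355*7) = -287888 + (-199/355 - 7/355) = -287888 - 206/355 = -102200446/355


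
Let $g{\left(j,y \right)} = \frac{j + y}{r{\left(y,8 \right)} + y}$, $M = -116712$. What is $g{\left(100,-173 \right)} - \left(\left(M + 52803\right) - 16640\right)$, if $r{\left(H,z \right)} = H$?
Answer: $\frac{27870027}{346} \approx 80549.0$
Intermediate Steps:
$g{\left(j,y \right)} = \frac{j + y}{2 y}$ ($g{\left(j,y \right)} = \frac{j + y}{y + y} = \frac{j + y}{2 y}$)
$g{\left(100,-173 \right)} - \left(\left(M + 52803\right) - 16640\right) = \frac{100 - 173}{2 \left(-173\right)} - \left(\left(-116712 + 52803\right) - 16640\right) = \frac{1}{2} \left(- \frac{1}{173}\right) \left(-73\right) - \left(-63909 - 16640\right) = \frac{73}{346} - -80549 = \frac{73}{346} + 80549 = \frac{27870027}{346}$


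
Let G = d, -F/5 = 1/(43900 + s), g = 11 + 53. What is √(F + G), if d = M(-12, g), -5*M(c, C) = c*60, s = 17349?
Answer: √540207053899/61249 ≈ 12.000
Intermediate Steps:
g = 64
F = -5/61249 (F = -5/(43900 + 17349) = -5/61249 ≈ -8.1634e-5)
M(c, C) = -12*c (M(c, C) = -c*60/5 = -12*c)
d = 144 (d = -12*(-12) = 144)
G = 144
√(F + G) = √(-5/61249 + 144) = √(8819851/61249) = √540207053899/61249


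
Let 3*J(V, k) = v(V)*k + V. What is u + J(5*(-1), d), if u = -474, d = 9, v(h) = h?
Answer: -1472/3 ≈ -490.67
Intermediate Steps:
J(V, k) = V/3 + V*k/3 (J(V, k) = (V*k + V)/3 = (V + V*k)/3 = V/3 + V*k/3)
u + J(5*(-1), d) = -474 + (5*(-1))*(1 + 9)/3 = -474 + (⅓)*(-5)*10 = -474 - 50/3 = -1472/3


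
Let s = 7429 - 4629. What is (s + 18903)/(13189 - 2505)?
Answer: 21703/10684 ≈ 2.0314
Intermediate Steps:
s = 2800
(s + 18903)/(13189 - 2505) = (2800 + 18903)/(13189 - 2505) = 21703/10684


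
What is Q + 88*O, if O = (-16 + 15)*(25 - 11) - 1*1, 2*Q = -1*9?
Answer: -2649/2 ≈ -1324.5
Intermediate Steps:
Q = -9/2 (Q = (-1*9)/2 = (1/2)*(-9) = -9/2 ≈ -4.5000)
O = -15 (O = -1*14 - 1 = -14 - 1 = -15)
Q + 88*O = -9/2 + 88*(-15) = -9/2 - 1320 = -2649/2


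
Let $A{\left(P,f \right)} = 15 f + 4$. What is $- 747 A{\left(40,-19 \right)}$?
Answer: $209907$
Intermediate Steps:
$A{\left(P,f \right)} = 4 + 15 f$
$- 747 A{\left(40,-19 \right)} = - 747 \left(4 + 15 \left(-19\right)\right) = - 747 \left(4 - 285\right) = \left(-747\right) \left(-281\right) = 209907$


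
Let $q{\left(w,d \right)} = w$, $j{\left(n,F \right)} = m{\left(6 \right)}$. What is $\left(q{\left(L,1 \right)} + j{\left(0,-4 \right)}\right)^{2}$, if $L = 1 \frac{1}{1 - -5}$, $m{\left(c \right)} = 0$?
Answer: $\frac{1}{36} \approx 0.027778$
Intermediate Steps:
$L = \frac{1}{6}$ ($L = 1 \frac{1}{1 + 5} = 1 \cdot \frac{1}{6} = \frac{1}{6} \approx 0.16667$)
$j{\left(n,F \right)} = 0$
$\left(q{\left(L,1 \right)} + j{\left(0,-4 \right)}\right)^{2} = \left(\frac{1}{6} + 0\right)^{2} = \left(\frac{1}{6}\right)^{2} = \frac{1}{36}$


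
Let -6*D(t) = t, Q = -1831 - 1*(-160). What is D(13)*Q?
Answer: 7241/2 ≈ 3620.5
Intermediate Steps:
Q = -1671 (Q = -1831 + 160 = -1671)
D(t) = -t/6
D(13)*Q = -⅙*13*(-1671) = -13/6*(-1671) = 7241/2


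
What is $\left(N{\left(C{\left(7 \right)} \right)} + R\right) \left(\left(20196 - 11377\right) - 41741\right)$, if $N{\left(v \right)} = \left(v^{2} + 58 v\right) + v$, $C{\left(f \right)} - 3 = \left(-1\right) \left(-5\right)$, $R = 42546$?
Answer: $-1418345604$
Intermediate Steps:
$C{\left(f \right)} = 8$ ($C{\left(f \right)} = 3 - -5 = 3 + 5 = 8$)
$N{\left(v \right)} = v^{2} + 59 v$
$\left(N{\left(C{\left(7 \right)} \right)} + R\right) \left(\left(20196 - 11377\right) - 41741\right) = \left(8 \left(59 + 8\right) + 42546\right) \left(\left(20196 - 11377\right) - 41741\right) = \left(8 \cdot 67 + 42546\right) \left(8819 - 41741\right) = \left(536 + 42546\right) \left(-32922\right) = 43082 \left(-32922\right) = -1418345604$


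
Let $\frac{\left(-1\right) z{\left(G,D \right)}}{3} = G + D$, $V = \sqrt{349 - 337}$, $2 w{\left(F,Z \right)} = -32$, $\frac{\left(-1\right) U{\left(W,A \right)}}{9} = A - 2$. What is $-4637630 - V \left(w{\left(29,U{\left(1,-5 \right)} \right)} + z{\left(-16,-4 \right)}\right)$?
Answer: $-4637630 - 88 \sqrt{3} \approx -4.6378 \cdot 10^{6}$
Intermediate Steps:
$U{\left(W,A \right)} = 18 - 9 A$ ($U{\left(W,A \right)} = - 9 \left(A - 2\right) = - 9 \left(-2 + A\right) = 18 - 9 A$)
$w{\left(F,Z \right)} = -16$ ($w{\left(F,Z \right)} = \frac{1}{2} \left(-32\right) = -16$)
$V = 2 \sqrt{3}$ ($V = \sqrt{12} = 2 \sqrt{3} \approx 3.4641$)
$z{\left(G,D \right)} = - 3 D - 3 G$ ($z{\left(G,D \right)} = - 3 \left(G + D\right) = - 3 \left(D + G\right) = - 3 D - 3 G$)
$-4637630 - V \left(w{\left(29,U{\left(1,-5 \right)} \right)} + z{\left(-16,-4 \right)}\right) = -4637630 - 2 \sqrt{3} \left(-16 - -60\right) = -4637630 - 2 \sqrt{3} \left(-16 + \left(12 + 48\right)\right) = -4637630 - 2 \sqrt{3} \left(-16 + 60\right) = -4637630 - 2 \sqrt{3} \cdot 44 = -4637630 - 88 \sqrt{3}$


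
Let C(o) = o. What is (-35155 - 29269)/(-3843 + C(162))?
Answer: 64424/3681 ≈ 17.502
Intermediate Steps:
(-35155 - 29269)/(-3843 + C(162)) = (-35155 - 29269)/(-3843 + 162) = -64424/(-3681) = -64424*(-1/3681) = 64424/3681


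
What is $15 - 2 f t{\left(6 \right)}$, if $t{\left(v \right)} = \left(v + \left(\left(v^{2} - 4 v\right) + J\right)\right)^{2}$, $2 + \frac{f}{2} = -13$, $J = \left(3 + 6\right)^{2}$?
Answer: $588075$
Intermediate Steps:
$J = 81$ ($J = 9^{2} = 81$)
$f = -30$ ($f = -4 + 2 \left(-13\right) = -4 - 26 = -30$)
$t{\left(v \right)} = \left(81 + v^{2} - 3 v\right)^{2}$ ($t{\left(v \right)} = \left(v + \left(\left(v^{2} - 4 v\right) + 81\right)\right)^{2} = \left(v + \left(81 + v^{2} - 4 v\right)\right)^{2} = \left(81 + v^{2} - 3 v\right)^{2}$)
$15 - 2 f t{\left(6 \right)} = 15 - 2 \left(- 30 \left(81 + 6^{2} - 18\right)^{2}\right) = 15 - 2 \left(- 30 \left(81 + 36 - 18\right)^{2}\right) = 15 - 2 \left(- 30 \cdot 99^{2}\right) = 15 - 2 \left(\left(-30\right) 9801\right) = 15 - -588060 = 15 + 588060 = 588075$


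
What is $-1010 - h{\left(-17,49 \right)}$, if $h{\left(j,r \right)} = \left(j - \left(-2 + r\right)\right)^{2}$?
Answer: $-5106$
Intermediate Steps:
$h{\left(j,r \right)} = \left(2 + j - r\right)^{2}$
$-1010 - h{\left(-17,49 \right)} = -1010 - \left(2 - 17 - 49\right)^{2} = -1010 - \left(-64\right)^{2} = -1010 - 4096 = -5106$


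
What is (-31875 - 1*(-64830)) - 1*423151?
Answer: -390196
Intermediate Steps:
(-31875 - 1*(-64830)) - 1*423151 = (-31875 + 64830) - 423151 = 32955 - 423151 = -390196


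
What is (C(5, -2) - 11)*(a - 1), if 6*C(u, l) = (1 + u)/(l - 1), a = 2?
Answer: -34/3 ≈ -11.333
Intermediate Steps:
C(u, l) = (1 + u)/(6*(-1 + l)) (C(u, l) = ((1 + u)/(l - 1))/6 = ((1 + u)/(-1 + l))/6 = (1 + u)/(6*(-1 + l)))
(C(5, -2) - 11)*(a - 1) = ((1 + 5)/(6*(-1 - 2)) - 11)*(2 - 1) = ((1/6)*6/(-3) - 11)*1 = ((1/6)*(-1/3)*6 - 11)*1 = (-1/3 - 11)*1 = -34/3*1 = -34/3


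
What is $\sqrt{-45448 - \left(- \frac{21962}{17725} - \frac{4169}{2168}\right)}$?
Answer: $\frac{i \sqrt{671082019729838002}}{3842780} \approx 213.18 i$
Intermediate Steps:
$\sqrt{-45448 - \left(- \frac{21962}{17725} - \frac{4169}{2168}\right)} = \sqrt{-45448 - - \frac{121509141}{38427800}} = \sqrt{-45448 + \left(\frac{4169}{2168} + \frac{21962}{17725}\right)} = \sqrt{-45448 + \frac{121509141}{38427800}} = \sqrt{- \frac{1746345145259}{38427800}} = \frac{i \sqrt{671082019729838002}}{3842780}$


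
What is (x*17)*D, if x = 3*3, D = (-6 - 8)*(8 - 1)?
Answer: -14994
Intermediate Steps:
D = -98 (D = -14*7 = -98)
x = 9
(x*17)*D = (9*17)*(-98) = 153*(-98) = -14994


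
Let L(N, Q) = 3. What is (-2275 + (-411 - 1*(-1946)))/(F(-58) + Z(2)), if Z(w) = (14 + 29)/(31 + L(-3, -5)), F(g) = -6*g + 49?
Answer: -25160/13541 ≈ -1.8581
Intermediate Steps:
F(g) = 49 - 6*g
Z(w) = 43/34 (Z(w) = (14 + 29)/(31 + 3) = 43/34)
(-2275 + (-411 - 1*(-1946)))/(F(-58) + Z(2)) = (-2275 + (-411 - 1*(-1946)))/((49 - 6*(-58)) + 43/34) = (-2275 + (-411 + 1946))/((49 + 348) + 43/34) = (-2275 + 1535)/(397 + 43/34) = -740/13541/34 = -740*34/13541 = -25160/13541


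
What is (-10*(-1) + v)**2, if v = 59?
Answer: 4761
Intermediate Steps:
(-10*(-1) + v)**2 = (-10*(-1) + 59)**2 = (10 + 59)**2 = 69**2 = 4761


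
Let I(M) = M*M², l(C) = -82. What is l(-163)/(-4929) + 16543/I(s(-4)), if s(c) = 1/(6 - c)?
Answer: 81540447082/4929 ≈ 1.6543e+7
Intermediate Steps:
I(M) = M³
l(-163)/(-4929) + 16543/I(s(-4)) = -82/(-4929) + 16543/((-1/(-6 - 4))³) = -82*(-1/4929) + 16543/((-1/(-10))³) = 82/4929 + 16543/((-1*(-⅒))³) = 82/4929 + 16543/((⅒)³) = 82/4929 + 16543/(1/1000) = 82/4929 + 16543*1000 = 82/4929 + 16543000 = 81540447082/4929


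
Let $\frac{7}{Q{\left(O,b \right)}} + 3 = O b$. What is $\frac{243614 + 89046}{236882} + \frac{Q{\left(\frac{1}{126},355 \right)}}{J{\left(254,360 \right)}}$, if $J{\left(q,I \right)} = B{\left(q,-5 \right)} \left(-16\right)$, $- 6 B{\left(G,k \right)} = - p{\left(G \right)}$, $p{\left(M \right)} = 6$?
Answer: $\frac{82837201}{21793144} \approx 3.8011$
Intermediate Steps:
$B{\left(G,k \right)} = 1$ ($B{\left(G,k \right)} = - \frac{\left(-1\right) 6}{6} = \left(- \frac{1}{6}\right) \left(-6\right) = 1$)
$Q{\left(O,b \right)} = \frac{7}{-3 + O b}$
$J{\left(q,I \right)} = -16$ ($J{\left(q,I \right)} = 1 \left(-16\right) = -16$)
$\frac{243614 + 89046}{236882} + \frac{Q{\left(\frac{1}{126},355 \right)}}{J{\left(254,360 \right)}} = \frac{243614 + 89046}{236882} + \frac{7 \frac{1}{-3 + \frac{1}{126} \cdot 355}}{-16} = 332660 \cdot \frac{1}{236882} + \frac{7}{-3 + \frac{1}{126} \cdot 355} \left(- \frac{1}{16}\right) = \frac{166330}{118441} + \frac{7}{-3 + \frac{355}{126}} \left(- \frac{1}{16}\right) = \frac{166330}{118441} + \frac{7}{- \frac{23}{126}} \left(- \frac{1}{16}\right) = \frac{166330}{118441} + 7 \left(- \frac{126}{23}\right) \left(- \frac{1}{16}\right) = \frac{166330}{118441} - - \frac{441}{184} = \frac{166330}{118441} + \frac{441}{184} = \frac{82837201}{21793144}$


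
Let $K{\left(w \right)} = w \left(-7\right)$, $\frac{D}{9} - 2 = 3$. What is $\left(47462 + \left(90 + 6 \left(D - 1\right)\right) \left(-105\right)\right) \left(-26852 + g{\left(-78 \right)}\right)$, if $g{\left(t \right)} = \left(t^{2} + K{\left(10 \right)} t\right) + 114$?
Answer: $-156376648$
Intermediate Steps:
$D = 45$ ($D = 18 + 9 \cdot 3 = 18 + 27 = 45$)
$K{\left(w \right)} = - 7 w$
$g{\left(t \right)} = 114 + t^{2} - 70 t$ ($g{\left(t \right)} = \left(t^{2} + \left(-7\right) 10 t\right) + 114 = \left(t^{2} - 70 t\right) + 114 = 114 + t^{2} - 70 t$)
$\left(47462 + \left(90 + 6 \left(D - 1\right)\right) \left(-105\right)\right) \left(-26852 + g{\left(-78 \right)}\right) = \left(47462 + \left(90 + 6 \left(45 - 1\right)\right) \left(-105\right)\right) \left(-26852 + \left(114 + \left(-78\right)^{2} - -5460\right)\right) = \left(47462 + \left(90 + 6 \cdot 44\right) \left(-105\right)\right) \left(-26852 + \left(114 + 6084 + 5460\right)\right) = \left(47462 + \left(90 + 264\right) \left(-105\right)\right) \left(-26852 + 11658\right) = \left(47462 + 354 \left(-105\right)\right) \left(-15194\right) = \left(47462 - 37170\right) \left(-15194\right) = 10292 \left(-15194\right) = -156376648$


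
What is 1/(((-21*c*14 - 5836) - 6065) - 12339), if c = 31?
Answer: -1/33354 ≈ -2.9981e-5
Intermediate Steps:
1/(((-21*c*14 - 5836) - 6065) - 12339) = 1/(((-21*31*14 - 5836) - 6065) - 12339) = 1/(((-651*14 - 5836) - 6065) - 12339) = 1/(((-9114 - 5836) - 6065) - 12339) = 1/((-14950 - 6065) - 12339) = 1/(-21015 - 12339) = 1/(-33354) = -1/33354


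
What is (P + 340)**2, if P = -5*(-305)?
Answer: 3478225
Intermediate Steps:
P = 1525
(P + 340)**2 = (1525 + 340)**2 = 1865**2 = 3478225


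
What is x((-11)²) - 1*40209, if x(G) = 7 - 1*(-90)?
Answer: -40112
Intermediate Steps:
x(G) = 97 (x(G) = 7 + 90 = 97)
x((-11)²) - 1*40209 = 97 - 1*40209 = 97 - 40209 = -40112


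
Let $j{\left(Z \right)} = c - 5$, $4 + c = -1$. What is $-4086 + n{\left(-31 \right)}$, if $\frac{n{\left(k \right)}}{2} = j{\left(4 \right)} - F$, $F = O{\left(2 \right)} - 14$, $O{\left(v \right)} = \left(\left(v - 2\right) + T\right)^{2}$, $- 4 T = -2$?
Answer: $- \frac{8157}{2} \approx -4078.5$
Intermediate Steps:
$T = \frac{1}{2}$ ($T = \left(- \frac{1}{4}\right) \left(-2\right) = \frac{1}{2} \approx 0.5$)
$c = -5$ ($c = -4 - 1 = -5$)
$O{\left(v \right)} = \left(- \frac{3}{2} + v\right)^{2}$ ($O{\left(v \right)} = \left(\left(v - 2\right) + \frac{1}{2}\right)^{2} = \left(\left(-2 + v\right) + \frac{1}{2}\right)^{2} = \left(- \frac{3}{2} + v\right)^{2}$)
$j{\left(Z \right)} = -10$ ($j{\left(Z \right)} = -5 - 5 = -10$)
$F = - \frac{55}{4}$ ($F = \frac{\left(-3 + 2 \cdot 2\right)^{2}}{4} - 14 = \frac{\left(-3 + 4\right)^{2}}{4} - 14 = \frac{1^{2}}{4} - 14 = \frac{1}{4} \cdot 1 - 14 = \frac{1}{4} - 14 = - \frac{55}{4} \approx -13.75$)
$n{\left(k \right)} = \frac{15}{2}$ ($n{\left(k \right)} = 2 \left(-10 - - \frac{55}{4}\right) = 2 \left(-10 + \frac{55}{4}\right) = 2 \cdot \frac{15}{4} = \frac{15}{2}$)
$-4086 + n{\left(-31 \right)} = -4086 + \frac{15}{2} = - \frac{8157}{2}$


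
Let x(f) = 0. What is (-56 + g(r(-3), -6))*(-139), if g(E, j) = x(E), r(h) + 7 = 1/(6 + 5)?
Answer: 7784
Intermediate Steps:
r(h) = -76/11 (r(h) = -7 + 1/(6 + 5) = -7 + 1/11 = -76/11)
g(E, j) = 0
(-56 + g(r(-3), -6))*(-139) = (-56 + 0)*(-139) = -56*(-139) = 7784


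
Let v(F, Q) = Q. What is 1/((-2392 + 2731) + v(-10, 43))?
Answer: 1/382 ≈ 0.0026178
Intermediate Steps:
1/((-2392 + 2731) + v(-10, 43)) = 1/((-2392 + 2731) + 43) = 1/(339 + 43) = 1/382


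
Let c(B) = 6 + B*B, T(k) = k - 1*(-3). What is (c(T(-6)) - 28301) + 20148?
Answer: -8138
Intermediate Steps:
T(k) = 3 + k (T(k) = k + 3 = 3 + k)
c(B) = 6 + B²
(c(T(-6)) - 28301) + 20148 = ((6 + (3 - 6)²) - 28301) + 20148 = ((6 + (-3)²) - 28301) + 20148 = ((6 + 9) - 28301) + 20148 = (15 - 28301) + 20148 = -28286 + 20148 = -8138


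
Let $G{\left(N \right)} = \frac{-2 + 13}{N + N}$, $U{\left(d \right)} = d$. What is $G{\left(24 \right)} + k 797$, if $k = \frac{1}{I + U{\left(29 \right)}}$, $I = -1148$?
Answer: $- \frac{2883}{5968} \approx -0.48308$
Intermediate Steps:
$k = - \frac{1}{1119}$ ($k = \frac{1}{-1148 + 29} = \frac{1}{-1119} = - \frac{1}{1119} \approx -0.00089366$)
$G{\left(N \right)} = \frac{11}{2 N}$
$G{\left(24 \right)} + k 797 = \frac{11}{2 \cdot 24} - \frac{797}{1119} = \frac{11}{2} \cdot \frac{1}{24} - \frac{797}{1119} = \frac{11}{48} - \frac{797}{1119} = - \frac{2883}{5968}$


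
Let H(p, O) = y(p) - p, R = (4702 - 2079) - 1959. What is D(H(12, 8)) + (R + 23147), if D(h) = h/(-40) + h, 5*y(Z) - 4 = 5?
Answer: 4760211/200 ≈ 23801.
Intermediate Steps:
y(Z) = 9/5 (y(Z) = ⅘ + (⅕)*5 = ⅘ + 1 = 9/5)
R = 664 (R = 2623 - 1959 = 664)
H(p, O) = 9/5 - p
D(h) = 39*h/40 (D(h) = h*(-1/40) + h = -h/40 + h = 39*h/40)
D(H(12, 8)) + (R + 23147) = 39*(9/5 - 1*12)/40 + (664 + 23147) = 39*(9/5 - 12)/40 + 23811 = (39/40)*(-51/5) + 23811 = -1989/200 + 23811 = 4760211/200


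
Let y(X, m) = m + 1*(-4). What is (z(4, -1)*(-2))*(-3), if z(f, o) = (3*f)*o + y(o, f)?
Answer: -72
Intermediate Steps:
y(X, m) = -4 + m (y(X, m) = m - 4 = -4 + m)
z(f, o) = -4 + f + 3*f*o (z(f, o) = (3*f)*o + (-4 + f) = 3*f*o + (-4 + f) = -4 + f + 3*f*o)
(z(4, -1)*(-2))*(-3) = ((-4 + 4 + 3*4*(-1))*(-2))*(-3) = ((-4 + 4 - 12)*(-2))*(-3) = -12*(-2)*(-3) = 24*(-3) = -72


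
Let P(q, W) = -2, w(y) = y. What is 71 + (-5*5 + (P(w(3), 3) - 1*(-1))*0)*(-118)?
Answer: 3021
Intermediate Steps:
71 + (-5*5 + (P(w(3), 3) - 1*(-1))*0)*(-118) = 71 + (-5*5 + (-2 - 1*(-1))*0)*(-118) = 71 + (-25 + (-2 + 1)*0)*(-118) = 71 + (-25 - 1*0)*(-118) = 71 + (-25 + 0)*(-118) = 71 - 25*(-118) = 71 + 2950 = 3021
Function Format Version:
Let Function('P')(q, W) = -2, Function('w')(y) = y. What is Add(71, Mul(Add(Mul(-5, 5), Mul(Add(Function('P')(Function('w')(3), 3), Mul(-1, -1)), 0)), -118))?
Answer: 3021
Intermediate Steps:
Add(71, Mul(Add(Mul(-5, 5), Mul(Add(Function('P')(Function('w')(3), 3), Mul(-1, -1)), 0)), -118)) = Add(71, Mul(Add(Mul(-5, 5), Mul(Add(-2, Mul(-1, -1)), 0)), -118)) = Add(71, Mul(Add(-25, Mul(Add(-2, 1), 0)), -118)) = Add(71, Mul(Add(-25, Mul(-1, 0)), -118)) = Add(71, Mul(Add(-25, 0), -118)) = Add(71, Mul(-25, -118)) = Add(71, 2950) = 3021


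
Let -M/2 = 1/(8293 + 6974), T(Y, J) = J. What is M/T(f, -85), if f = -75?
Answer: 2/1297695 ≈ 1.5412e-6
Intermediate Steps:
M = -2/15267 (M = -2/(8293 + 6974) = -2/15267 ≈ -0.00013100)
M/T(f, -85) = -2/15267/(-85) = -2/15267*(-1/85) = 2/1297695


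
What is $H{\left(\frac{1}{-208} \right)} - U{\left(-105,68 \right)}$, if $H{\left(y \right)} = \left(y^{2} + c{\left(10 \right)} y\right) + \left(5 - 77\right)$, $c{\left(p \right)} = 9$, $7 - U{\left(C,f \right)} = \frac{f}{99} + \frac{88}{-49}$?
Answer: $- \frac{16821855997}{209873664} \approx -80.152$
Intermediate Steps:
$U{\left(C,f \right)} = \frac{431}{49} - \frac{f}{99}$ ($U{\left(C,f \right)} = 7 - \left(\frac{f}{99} + \frac{88}{-49}\right) = 7 - \left(f \frac{1}{99} + 88 \left(- \frac{1}{49}\right)\right) = 7 - \left(\frac{f}{99} - \frac{88}{49}\right) = 7 - \left(- \frac{88}{49} + \frac{f}{99}\right) = \frac{431}{49} - \frac{f}{99}$)
$H{\left(y \right)} = -72 + y^{2} + 9 y$ ($H{\left(y \right)} = \left(y^{2} + 9 y\right) + \left(5 - 77\right) = \left(y^{2} + 9 y\right) - 72 = -72 + y^{2} + 9 y$)
$H{\left(\frac{1}{-208} \right)} - U{\left(-105,68 \right)} = \left(-72 + \left(\frac{1}{-208}\right)^{2} + \frac{9}{-208}\right) - \left(\frac{431}{49} - \frac{68}{99}\right) = \left(-72 + \left(- \frac{1}{208}\right)^{2} + 9 \left(- \frac{1}{208}\right)\right) - \left(\frac{431}{49} - \frac{68}{99}\right) = \left(-72 + \frac{1}{43264} - \frac{9}{208}\right) - \frac{39337}{4851} = - \frac{3116879}{43264} - \frac{39337}{4851} = - \frac{16821855997}{209873664}$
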